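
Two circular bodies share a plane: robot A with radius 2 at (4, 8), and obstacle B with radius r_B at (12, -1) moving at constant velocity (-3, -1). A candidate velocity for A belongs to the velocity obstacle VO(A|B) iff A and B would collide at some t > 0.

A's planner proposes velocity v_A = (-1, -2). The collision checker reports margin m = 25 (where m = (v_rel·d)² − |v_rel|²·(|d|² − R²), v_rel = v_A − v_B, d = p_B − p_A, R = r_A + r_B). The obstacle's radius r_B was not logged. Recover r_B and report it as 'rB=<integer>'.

m = 25
d = (8, -9);  v_rel = (2, -1),  |v_rel|² = 5
v_rel×d = (2)·(-9) − (-1)·(8) = -10
since m = R²·5 − (-10)²:  R² = (100 + 25) / 5 = 25
R = √25 = 5  ⇒  r_B = 5 − 2 = 3

rB=3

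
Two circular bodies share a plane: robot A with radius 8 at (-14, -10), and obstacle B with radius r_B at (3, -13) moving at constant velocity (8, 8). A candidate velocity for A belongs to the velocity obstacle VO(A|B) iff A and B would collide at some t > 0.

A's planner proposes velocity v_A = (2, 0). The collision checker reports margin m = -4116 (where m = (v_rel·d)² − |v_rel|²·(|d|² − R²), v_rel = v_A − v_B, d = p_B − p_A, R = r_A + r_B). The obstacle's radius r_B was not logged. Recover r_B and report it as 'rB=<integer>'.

m = -4116
d = (17, -3);  v_rel = (-6, -8),  |v_rel|² = 100
v_rel×d = (-6)·(-3) − (-8)·(17) = 154
since m = R²·100 − 154²:  R² = (23716 + -4116) / 100 = 196
R = √196 = 14  ⇒  r_B = 14 − 8 = 6

rB=6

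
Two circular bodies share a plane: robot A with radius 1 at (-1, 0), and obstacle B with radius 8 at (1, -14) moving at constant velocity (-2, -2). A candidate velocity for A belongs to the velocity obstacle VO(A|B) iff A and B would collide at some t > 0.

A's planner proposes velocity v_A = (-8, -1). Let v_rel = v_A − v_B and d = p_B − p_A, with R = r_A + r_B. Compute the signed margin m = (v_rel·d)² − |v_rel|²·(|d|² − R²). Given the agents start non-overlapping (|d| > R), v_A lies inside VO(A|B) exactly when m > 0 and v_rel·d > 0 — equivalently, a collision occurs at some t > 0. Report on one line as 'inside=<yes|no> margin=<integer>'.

d = (2, -14),  |d|² = 200;  R = 1+8 = 9,  c = 200−9² = 119
v_rel = (-6, 1),  |v_rel|² = 37;  v_rel·d = (-6)·(2) + (1)·(-14) = -26
37·t² + 52·t + 119 = 0  ⇒  m = (-26)² − 37·119 = -3727
m = -3727 < 0,  v_rel·d = -26 < 0  ⇒  outside

inside=no margin=-3727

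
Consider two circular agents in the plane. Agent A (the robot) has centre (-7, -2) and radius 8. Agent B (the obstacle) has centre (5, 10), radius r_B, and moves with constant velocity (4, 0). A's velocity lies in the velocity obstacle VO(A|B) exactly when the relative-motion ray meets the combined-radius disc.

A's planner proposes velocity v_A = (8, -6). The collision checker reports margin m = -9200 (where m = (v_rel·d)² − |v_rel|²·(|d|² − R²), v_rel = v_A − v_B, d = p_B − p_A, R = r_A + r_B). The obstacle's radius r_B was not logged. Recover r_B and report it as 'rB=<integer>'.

m = -9200
d = (12, 12);  v_rel = (4, -6),  |v_rel|² = 52
v_rel×d = (4)·(12) − (-6)·(12) = 120
since m = R²·52 − 120²:  R² = (14400 + -9200) / 52 = 100
R = √100 = 10  ⇒  r_B = 10 − 8 = 2

rB=2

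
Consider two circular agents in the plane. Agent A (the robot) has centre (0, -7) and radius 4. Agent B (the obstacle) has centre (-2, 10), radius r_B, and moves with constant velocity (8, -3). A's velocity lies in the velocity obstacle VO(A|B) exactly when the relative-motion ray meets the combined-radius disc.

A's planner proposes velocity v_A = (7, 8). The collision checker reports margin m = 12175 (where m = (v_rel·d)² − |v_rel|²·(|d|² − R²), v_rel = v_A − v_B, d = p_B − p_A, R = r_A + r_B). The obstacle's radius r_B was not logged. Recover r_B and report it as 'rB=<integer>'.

m = 12175
d = (-2, 17);  v_rel = (-1, 11),  |v_rel|² = 122
v_rel×d = (-1)·(17) − (11)·(-2) = 5
since m = R²·122 − 5²:  R² = (25 + 12175) / 122 = 100
R = √100 = 10  ⇒  r_B = 10 − 4 = 6

rB=6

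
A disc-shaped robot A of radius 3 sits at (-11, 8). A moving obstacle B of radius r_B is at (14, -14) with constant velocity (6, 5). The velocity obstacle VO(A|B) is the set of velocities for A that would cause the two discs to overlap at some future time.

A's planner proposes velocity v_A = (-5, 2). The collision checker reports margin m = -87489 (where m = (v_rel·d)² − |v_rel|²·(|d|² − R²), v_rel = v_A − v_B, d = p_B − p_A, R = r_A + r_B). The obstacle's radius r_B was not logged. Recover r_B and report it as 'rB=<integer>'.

m = -87489
d = (25, -22);  v_rel = (-11, -3),  |v_rel|² = 130
v_rel×d = (-11)·(-22) − (-3)·(25) = 317
since m = R²·130 − 317²:  R² = (100489 + -87489) / 130 = 100
R = √100 = 10  ⇒  r_B = 10 − 3 = 7

rB=7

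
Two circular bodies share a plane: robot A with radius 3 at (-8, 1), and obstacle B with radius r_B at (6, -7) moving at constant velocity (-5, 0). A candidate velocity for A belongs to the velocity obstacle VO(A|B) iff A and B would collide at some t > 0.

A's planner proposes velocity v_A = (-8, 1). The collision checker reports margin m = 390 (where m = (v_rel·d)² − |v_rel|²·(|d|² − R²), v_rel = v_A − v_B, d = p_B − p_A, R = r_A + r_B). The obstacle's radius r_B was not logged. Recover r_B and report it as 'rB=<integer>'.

m = 390
d = (14, -8);  v_rel = (-3, 1),  |v_rel|² = 10
v_rel×d = (-3)·(-8) − (1)·(14) = 10
since m = R²·10 − 10²:  R² = (100 + 390) / 10 = 49
R = √49 = 7  ⇒  r_B = 7 − 3 = 4

rB=4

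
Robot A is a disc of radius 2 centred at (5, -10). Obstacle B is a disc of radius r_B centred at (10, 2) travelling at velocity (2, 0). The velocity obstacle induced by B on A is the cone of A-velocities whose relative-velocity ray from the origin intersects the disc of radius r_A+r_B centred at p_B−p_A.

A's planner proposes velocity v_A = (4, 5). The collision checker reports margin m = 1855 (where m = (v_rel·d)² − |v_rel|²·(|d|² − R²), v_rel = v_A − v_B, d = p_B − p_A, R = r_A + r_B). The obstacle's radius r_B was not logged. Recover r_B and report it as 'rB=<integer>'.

m = 1855
d = (5, 12);  v_rel = (2, 5),  |v_rel|² = 29
v_rel×d = (2)·(12) − (5)·(5) = -1
since m = R²·29 − (-1)²:  R² = (1 + 1855) / 29 = 64
R = √64 = 8  ⇒  r_B = 8 − 2 = 6

rB=6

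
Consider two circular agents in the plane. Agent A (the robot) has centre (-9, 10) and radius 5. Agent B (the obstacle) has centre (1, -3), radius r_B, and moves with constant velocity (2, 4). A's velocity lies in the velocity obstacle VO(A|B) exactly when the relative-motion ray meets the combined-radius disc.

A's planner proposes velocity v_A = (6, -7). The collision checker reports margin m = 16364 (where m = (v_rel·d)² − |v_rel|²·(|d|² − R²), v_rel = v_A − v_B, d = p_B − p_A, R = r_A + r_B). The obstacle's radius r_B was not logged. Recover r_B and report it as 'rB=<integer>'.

m = 16364
d = (10, -13);  v_rel = (4, -11),  |v_rel|² = 137
v_rel×d = (4)·(-13) − (-11)·(10) = 58
since m = R²·137 − 58²:  R² = (3364 + 16364) / 137 = 144
R = √144 = 12  ⇒  r_B = 12 − 5 = 7

rB=7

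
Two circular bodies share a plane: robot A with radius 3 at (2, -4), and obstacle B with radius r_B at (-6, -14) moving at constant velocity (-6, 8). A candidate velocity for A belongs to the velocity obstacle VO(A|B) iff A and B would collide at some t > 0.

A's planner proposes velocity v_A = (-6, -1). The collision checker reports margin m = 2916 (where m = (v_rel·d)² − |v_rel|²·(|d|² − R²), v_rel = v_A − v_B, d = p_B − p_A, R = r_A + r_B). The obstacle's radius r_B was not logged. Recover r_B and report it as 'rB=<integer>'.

m = 2916
d = (-8, -10);  v_rel = (0, -9),  |v_rel|² = 81
v_rel×d = (0)·(-10) − (-9)·(-8) = -72
since m = R²·81 − (-72)²:  R² = (5184 + 2916) / 81 = 100
R = √100 = 10  ⇒  r_B = 10 − 3 = 7

rB=7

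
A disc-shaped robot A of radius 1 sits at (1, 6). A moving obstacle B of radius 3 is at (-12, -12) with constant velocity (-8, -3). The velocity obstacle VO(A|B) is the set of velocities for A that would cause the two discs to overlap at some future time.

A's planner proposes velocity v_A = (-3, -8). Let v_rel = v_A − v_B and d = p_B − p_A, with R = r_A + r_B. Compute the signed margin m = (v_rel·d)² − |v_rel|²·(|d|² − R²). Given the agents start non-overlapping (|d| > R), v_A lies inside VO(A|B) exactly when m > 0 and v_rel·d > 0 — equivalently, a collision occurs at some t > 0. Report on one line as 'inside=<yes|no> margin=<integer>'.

d = (-13, -18),  |d|² = 493;  R = 1+3 = 4,  c = 493−4² = 477
v_rel = (5, -5),  |v_rel|² = 50;  v_rel·d = (5)·(-13) + (-5)·(-18) = 25
50·t² − 50·t + 477 = 0  ⇒  m = 25² − 50·477 = -23225
m = -23225 < 0,  v_rel·d = 25 > 0  ⇒  outside

inside=no margin=-23225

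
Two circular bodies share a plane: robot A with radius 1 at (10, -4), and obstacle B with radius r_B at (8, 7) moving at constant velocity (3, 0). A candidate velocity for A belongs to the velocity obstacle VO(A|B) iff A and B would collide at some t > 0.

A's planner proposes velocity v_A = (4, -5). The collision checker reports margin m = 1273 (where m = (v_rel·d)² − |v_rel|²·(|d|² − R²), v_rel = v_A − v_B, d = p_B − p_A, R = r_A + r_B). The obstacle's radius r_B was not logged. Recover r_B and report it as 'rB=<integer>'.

m = 1273
d = (-2, 11);  v_rel = (1, -5),  |v_rel|² = 26
v_rel×d = (1)·(11) − (-5)·(-2) = 1
since m = R²·26 − 1²:  R² = (1 + 1273) / 26 = 49
R = √49 = 7  ⇒  r_B = 7 − 1 = 6

rB=6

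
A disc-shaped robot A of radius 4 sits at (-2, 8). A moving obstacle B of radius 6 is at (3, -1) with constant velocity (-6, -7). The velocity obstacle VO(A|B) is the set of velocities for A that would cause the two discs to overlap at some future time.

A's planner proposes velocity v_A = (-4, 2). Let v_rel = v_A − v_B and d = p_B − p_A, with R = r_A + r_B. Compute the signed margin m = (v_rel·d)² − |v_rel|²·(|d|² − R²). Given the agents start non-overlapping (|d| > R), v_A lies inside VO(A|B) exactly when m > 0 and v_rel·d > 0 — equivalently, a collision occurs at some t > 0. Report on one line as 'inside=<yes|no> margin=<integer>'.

d = (5, -9),  |d|² = 106;  R = 4+6 = 10,  c = 106−10² = 6
v_rel = (2, 9),  |v_rel|² = 85;  v_rel·d = (2)·(5) + (9)·(-9) = -71
85·t² + 142·t + 6 = 0  ⇒  m = (-71)² − 85·6 = 4531
m = 4531 > 0,  v_rel·d = -71 < 0  ⇒  outside

inside=no margin=4531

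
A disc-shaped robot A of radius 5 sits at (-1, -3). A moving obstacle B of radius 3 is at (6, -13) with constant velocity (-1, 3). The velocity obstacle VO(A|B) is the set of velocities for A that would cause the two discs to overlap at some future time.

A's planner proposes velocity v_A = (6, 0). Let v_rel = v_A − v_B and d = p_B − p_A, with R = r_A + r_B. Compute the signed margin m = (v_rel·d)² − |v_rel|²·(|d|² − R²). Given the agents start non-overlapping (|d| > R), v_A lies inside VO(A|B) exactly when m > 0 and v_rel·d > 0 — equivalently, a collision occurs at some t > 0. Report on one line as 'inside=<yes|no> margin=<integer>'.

d = (7, -10),  |d|² = 149;  R = 5+3 = 8,  c = 149−8² = 85
v_rel = (7, -3),  |v_rel|² = 58;  v_rel·d = (7)·(7) + (-3)·(-10) = 79
58·t² − 158·t + 85 = 0  ⇒  m = 79² − 58·85 = 1311
m = 1311 > 0,  v_rel·d = 79 > 0  ⇒  inside

inside=yes margin=1311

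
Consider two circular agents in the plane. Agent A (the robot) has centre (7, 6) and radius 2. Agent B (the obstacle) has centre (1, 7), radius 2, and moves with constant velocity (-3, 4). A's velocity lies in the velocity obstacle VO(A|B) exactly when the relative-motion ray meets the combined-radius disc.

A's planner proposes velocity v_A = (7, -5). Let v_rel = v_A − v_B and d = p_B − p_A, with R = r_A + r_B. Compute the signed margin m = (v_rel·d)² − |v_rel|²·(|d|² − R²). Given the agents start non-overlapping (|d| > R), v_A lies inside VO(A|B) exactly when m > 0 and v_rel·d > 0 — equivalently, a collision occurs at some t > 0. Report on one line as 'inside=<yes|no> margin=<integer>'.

d = (-6, 1),  |d|² = 37;  R = 2+2 = 4,  c = 37−4² = 21
v_rel = (10, -9),  |v_rel|² = 181;  v_rel·d = (10)·(-6) + (-9)·(1) = -69
181·t² + 138·t + 21 = 0  ⇒  m = (-69)² − 181·21 = 960
m = 960 > 0,  v_rel·d = -69 < 0  ⇒  outside

inside=no margin=960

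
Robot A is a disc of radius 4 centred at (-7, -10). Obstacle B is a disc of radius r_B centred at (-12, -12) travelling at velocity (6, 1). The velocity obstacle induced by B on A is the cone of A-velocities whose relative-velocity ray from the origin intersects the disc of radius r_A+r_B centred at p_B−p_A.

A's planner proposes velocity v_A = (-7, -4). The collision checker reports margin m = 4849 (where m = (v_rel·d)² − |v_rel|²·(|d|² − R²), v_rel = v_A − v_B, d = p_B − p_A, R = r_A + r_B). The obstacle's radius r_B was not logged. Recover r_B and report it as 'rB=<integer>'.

m = 4849
d = (-5, -2);  v_rel = (-13, -5),  |v_rel|² = 194
v_rel×d = (-13)·(-2) − (-5)·(-5) = 1
since m = R²·194 − 1²:  R² = (1 + 4849) / 194 = 25
R = √25 = 5  ⇒  r_B = 5 − 4 = 1

rB=1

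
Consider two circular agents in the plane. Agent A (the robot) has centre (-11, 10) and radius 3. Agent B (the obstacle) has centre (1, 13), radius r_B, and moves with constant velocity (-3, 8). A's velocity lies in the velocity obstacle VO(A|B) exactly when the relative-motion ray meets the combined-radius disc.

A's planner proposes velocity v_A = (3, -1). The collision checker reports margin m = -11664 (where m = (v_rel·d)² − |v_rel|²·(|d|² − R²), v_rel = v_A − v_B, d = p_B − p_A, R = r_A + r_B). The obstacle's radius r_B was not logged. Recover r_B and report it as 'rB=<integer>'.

m = -11664
d = (12, 3);  v_rel = (6, -9),  |v_rel|² = 117
v_rel×d = (6)·(3) − (-9)·(12) = 126
since m = R²·117 − 126²:  R² = (15876 + -11664) / 117 = 36
R = √36 = 6  ⇒  r_B = 6 − 3 = 3

rB=3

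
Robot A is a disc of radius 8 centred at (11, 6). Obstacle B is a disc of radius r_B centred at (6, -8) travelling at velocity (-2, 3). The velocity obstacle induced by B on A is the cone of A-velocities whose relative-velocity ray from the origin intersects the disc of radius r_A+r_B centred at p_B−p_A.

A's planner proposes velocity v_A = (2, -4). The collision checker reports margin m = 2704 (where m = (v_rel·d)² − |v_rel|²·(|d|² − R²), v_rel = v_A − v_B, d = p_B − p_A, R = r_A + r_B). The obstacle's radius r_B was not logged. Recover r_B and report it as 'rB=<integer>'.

m = 2704
d = (-5, -14);  v_rel = (4, -7),  |v_rel|² = 65
v_rel×d = (4)·(-14) − (-7)·(-5) = -91
since m = R²·65 − (-91)²:  R² = (8281 + 2704) / 65 = 169
R = √169 = 13  ⇒  r_B = 13 − 8 = 5

rB=5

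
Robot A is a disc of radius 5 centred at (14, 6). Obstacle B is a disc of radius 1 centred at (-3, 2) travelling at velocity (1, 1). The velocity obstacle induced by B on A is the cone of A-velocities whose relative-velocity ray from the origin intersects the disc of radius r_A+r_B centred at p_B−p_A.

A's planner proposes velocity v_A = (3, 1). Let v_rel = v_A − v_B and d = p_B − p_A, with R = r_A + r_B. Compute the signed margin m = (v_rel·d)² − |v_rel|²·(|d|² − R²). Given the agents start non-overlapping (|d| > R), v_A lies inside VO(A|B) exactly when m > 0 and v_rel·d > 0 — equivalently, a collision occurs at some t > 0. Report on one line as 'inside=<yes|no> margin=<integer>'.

d = (-17, -4),  |d|² = 305;  R = 5+1 = 6,  c = 305−6² = 269
v_rel = (2, 0),  |v_rel|² = 4;  v_rel·d = (2)·(-17) + (0)·(-4) = -34
4·t² + 68·t + 269 = 0  ⇒  m = (-34)² − 4·269 = 80
m = 80 > 0,  v_rel·d = -34 < 0  ⇒  outside

inside=no margin=80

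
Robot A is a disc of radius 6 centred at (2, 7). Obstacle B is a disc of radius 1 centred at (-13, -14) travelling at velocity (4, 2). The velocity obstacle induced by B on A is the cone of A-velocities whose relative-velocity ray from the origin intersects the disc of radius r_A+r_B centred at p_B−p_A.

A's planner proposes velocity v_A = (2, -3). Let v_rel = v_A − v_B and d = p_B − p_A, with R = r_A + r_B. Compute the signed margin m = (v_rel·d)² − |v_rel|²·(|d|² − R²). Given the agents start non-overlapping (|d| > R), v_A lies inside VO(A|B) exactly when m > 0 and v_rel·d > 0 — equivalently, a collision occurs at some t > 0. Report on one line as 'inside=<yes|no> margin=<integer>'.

d = (-15, -21),  |d|² = 666;  R = 6+1 = 7,  c = 666−7² = 617
v_rel = (-2, -5),  |v_rel|² = 29;  v_rel·d = (-2)·(-15) + (-5)·(-21) = 135
29·t² − 270·t + 617 = 0  ⇒  m = 135² − 29·617 = 332
m = 332 > 0,  v_rel·d = 135 > 0  ⇒  inside

inside=yes margin=332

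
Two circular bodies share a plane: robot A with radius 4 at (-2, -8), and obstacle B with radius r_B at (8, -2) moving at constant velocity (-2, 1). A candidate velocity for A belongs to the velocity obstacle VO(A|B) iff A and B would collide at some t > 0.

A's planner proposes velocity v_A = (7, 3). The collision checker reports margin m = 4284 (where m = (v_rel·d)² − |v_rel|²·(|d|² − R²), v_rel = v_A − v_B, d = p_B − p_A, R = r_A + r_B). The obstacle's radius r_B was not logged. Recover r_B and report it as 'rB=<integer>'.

m = 4284
d = (10, 6);  v_rel = (9, 2),  |v_rel|² = 85
v_rel×d = (9)·(6) − (2)·(10) = 34
since m = R²·85 − 34²:  R² = (1156 + 4284) / 85 = 64
R = √64 = 8  ⇒  r_B = 8 − 4 = 4

rB=4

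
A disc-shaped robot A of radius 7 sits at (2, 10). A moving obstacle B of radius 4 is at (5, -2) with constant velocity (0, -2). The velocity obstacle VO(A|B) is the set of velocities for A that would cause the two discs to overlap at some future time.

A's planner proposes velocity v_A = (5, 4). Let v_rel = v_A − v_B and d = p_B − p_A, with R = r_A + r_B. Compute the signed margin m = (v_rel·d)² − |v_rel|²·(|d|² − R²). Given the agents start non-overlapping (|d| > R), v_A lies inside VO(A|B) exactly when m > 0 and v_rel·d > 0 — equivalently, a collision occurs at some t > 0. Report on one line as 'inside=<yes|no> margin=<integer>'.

d = (3, -12),  |d|² = 153;  R = 7+4 = 11,  c = 153−11² = 32
v_rel = (5, 6),  |v_rel|² = 61;  v_rel·d = (5)·(3) + (6)·(-12) = -57
61·t² + 114·t + 32 = 0  ⇒  m = (-57)² − 61·32 = 1297
m = 1297 > 0,  v_rel·d = -57 < 0  ⇒  outside

inside=no margin=1297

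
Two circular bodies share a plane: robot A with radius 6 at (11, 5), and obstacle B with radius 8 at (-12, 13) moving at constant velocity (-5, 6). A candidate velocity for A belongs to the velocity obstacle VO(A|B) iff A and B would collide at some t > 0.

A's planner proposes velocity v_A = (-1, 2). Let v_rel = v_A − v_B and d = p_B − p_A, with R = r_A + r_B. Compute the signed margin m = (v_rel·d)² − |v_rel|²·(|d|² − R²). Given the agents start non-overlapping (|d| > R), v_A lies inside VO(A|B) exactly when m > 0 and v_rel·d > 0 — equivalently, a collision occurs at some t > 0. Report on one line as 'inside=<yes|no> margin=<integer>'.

d = (-23, 8),  |d|² = 593;  R = 6+8 = 14,  c = 593−14² = 397
v_rel = (4, -4),  |v_rel|² = 32;  v_rel·d = (4)·(-23) + (-4)·(8) = -124
32·t² + 248·t + 397 = 0  ⇒  m = (-124)² − 32·397 = 2672
m = 2672 > 0,  v_rel·d = -124 < 0  ⇒  outside

inside=no margin=2672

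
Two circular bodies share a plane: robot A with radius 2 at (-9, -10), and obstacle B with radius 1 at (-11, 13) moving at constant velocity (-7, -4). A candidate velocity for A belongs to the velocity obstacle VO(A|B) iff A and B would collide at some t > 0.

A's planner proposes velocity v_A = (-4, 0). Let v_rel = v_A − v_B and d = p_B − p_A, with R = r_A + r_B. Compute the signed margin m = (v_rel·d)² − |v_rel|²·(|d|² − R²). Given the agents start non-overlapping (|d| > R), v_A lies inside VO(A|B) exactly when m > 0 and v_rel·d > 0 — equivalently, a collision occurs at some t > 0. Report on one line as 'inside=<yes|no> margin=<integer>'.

d = (-2, 23),  |d|² = 533;  R = 2+1 = 3,  c = 533−3² = 524
v_rel = (3, 4),  |v_rel|² = 25;  v_rel·d = (3)·(-2) + (4)·(23) = 86
25·t² − 172·t + 524 = 0  ⇒  m = 86² − 25·524 = -5704
m = -5704 < 0,  v_rel·d = 86 > 0  ⇒  outside

inside=no margin=-5704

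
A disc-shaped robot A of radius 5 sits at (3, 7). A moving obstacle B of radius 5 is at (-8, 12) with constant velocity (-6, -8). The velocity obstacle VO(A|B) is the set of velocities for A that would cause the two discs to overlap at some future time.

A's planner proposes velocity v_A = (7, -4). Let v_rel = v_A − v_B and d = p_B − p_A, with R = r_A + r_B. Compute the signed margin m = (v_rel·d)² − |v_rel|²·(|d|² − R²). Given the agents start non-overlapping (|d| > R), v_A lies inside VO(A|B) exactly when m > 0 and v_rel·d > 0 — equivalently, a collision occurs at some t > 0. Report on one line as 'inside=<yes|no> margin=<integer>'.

d = (-11, 5),  |d|² = 146;  R = 5+5 = 10,  c = 146−10² = 46
v_rel = (13, 4),  |v_rel|² = 185;  v_rel·d = (13)·(-11) + (4)·(5) = -123
185·t² + 246·t + 46 = 0  ⇒  m = (-123)² − 185·46 = 6619
m = 6619 > 0,  v_rel·d = -123 < 0  ⇒  outside

inside=no margin=6619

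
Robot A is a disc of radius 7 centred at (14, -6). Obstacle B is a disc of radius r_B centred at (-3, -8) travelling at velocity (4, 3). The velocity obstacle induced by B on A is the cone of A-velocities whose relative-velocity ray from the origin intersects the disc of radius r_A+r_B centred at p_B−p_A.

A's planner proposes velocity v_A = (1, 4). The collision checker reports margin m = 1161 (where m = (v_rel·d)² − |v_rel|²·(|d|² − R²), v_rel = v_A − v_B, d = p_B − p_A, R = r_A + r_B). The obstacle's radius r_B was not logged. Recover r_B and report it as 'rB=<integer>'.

m = 1161
d = (-17, -2);  v_rel = (-3, 1),  |v_rel|² = 10
v_rel×d = (-3)·(-2) − (1)·(-17) = 23
since m = R²·10 − 23²:  R² = (529 + 1161) / 10 = 169
R = √169 = 13  ⇒  r_B = 13 − 7 = 6

rB=6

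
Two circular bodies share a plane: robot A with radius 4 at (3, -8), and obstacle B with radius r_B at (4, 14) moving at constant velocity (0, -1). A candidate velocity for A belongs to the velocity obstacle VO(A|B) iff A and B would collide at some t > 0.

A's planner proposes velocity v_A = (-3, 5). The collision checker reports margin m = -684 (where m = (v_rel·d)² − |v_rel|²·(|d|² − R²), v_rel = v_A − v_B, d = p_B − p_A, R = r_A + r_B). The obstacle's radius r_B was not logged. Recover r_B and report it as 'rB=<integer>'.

m = -684
d = (1, 22);  v_rel = (-3, 6),  |v_rel|² = 45
v_rel×d = (-3)·(22) − (6)·(1) = -72
since m = R²·45 − (-72)²:  R² = (5184 + -684) / 45 = 100
R = √100 = 10  ⇒  r_B = 10 − 4 = 6

rB=6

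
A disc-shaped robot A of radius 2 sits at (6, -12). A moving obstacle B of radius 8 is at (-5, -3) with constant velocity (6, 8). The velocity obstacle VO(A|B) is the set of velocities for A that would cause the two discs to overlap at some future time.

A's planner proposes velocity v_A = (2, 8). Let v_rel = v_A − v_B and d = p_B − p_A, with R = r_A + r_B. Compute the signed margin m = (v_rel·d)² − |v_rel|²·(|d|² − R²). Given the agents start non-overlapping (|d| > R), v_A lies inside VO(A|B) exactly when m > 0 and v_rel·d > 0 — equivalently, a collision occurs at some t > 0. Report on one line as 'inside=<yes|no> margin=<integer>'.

d = (-11, 9),  |d|² = 202;  R = 2+8 = 10,  c = 202−10² = 102
v_rel = (-4, 0),  |v_rel|² = 16;  v_rel·d = (-4)·(-11) + (0)·(9) = 44
16·t² − 88·t + 102 = 0  ⇒  m = 44² − 16·102 = 304
m = 304 > 0,  v_rel·d = 44 > 0  ⇒  inside

inside=yes margin=304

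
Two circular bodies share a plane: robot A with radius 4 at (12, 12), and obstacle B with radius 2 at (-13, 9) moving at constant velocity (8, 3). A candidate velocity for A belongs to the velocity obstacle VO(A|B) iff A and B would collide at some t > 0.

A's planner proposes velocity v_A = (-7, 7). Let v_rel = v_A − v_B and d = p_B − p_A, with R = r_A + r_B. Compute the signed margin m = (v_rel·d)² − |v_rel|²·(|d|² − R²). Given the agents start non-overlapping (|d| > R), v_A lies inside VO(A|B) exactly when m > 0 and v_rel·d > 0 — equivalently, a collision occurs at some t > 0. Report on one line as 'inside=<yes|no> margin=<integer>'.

d = (-25, -3),  |d|² = 634;  R = 4+2 = 6,  c = 634−6² = 598
v_rel = (-15, 4),  |v_rel|² = 241;  v_rel·d = (-15)·(-25) + (4)·(-3) = 363
241·t² − 726·t + 598 = 0  ⇒  m = 363² − 241·598 = -12349
m = -12349 < 0,  v_rel·d = 363 > 0  ⇒  outside

inside=no margin=-12349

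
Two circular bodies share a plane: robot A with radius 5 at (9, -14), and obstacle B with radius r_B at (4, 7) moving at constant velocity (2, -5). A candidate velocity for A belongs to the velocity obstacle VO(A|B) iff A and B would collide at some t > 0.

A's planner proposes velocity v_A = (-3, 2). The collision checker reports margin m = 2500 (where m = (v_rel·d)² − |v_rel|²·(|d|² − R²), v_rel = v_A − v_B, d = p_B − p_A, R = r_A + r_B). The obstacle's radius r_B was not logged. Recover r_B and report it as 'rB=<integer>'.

m = 2500
d = (-5, 21);  v_rel = (-5, 7),  |v_rel|² = 74
v_rel×d = (-5)·(21) − (7)·(-5) = -70
since m = R²·74 − (-70)²:  R² = (4900 + 2500) / 74 = 100
R = √100 = 10  ⇒  r_B = 10 − 5 = 5

rB=5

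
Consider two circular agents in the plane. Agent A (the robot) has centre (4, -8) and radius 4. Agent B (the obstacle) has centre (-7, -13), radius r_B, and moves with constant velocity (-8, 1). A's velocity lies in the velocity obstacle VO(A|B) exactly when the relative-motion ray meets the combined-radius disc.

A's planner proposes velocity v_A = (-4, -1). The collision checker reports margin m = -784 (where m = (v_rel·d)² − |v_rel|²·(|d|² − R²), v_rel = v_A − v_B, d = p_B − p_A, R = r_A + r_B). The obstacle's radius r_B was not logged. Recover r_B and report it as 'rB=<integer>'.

m = -784
d = (-11, -5);  v_rel = (4, -2),  |v_rel|² = 20
v_rel×d = (4)·(-5) − (-2)·(-11) = -42
since m = R²·20 − (-42)²:  R² = (1764 + -784) / 20 = 49
R = √49 = 7  ⇒  r_B = 7 − 4 = 3

rB=3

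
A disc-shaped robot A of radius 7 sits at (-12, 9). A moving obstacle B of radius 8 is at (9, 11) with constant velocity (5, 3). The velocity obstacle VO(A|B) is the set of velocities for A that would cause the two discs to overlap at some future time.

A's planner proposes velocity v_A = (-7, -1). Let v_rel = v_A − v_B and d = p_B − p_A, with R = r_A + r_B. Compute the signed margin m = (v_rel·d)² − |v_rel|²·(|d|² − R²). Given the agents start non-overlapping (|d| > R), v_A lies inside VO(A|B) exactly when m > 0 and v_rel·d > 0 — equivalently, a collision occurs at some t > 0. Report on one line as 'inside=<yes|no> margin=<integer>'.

d = (21, 2),  |d|² = 445;  R = 7+8 = 15,  c = 445−15² = 220
v_rel = (-12, -4),  |v_rel|² = 160;  v_rel·d = (-12)·(21) + (-4)·(2) = -260
160·t² + 520·t + 220 = 0  ⇒  m = (-260)² − 160·220 = 32400
m = 32400 > 0,  v_rel·d = -260 < 0  ⇒  outside

inside=no margin=32400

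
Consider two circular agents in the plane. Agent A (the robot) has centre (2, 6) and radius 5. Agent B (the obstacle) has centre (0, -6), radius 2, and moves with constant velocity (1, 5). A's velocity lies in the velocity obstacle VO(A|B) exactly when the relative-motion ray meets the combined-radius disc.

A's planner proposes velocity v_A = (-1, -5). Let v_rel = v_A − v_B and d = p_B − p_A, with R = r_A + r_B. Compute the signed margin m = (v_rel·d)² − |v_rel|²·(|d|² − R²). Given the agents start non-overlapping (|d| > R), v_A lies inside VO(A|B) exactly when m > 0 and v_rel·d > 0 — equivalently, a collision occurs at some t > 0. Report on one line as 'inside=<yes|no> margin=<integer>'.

d = (-2, -12),  |d|² = 148;  R = 5+2 = 7,  c = 148−7² = 99
v_rel = (-2, -10),  |v_rel|² = 104;  v_rel·d = (-2)·(-2) + (-10)·(-12) = 124
104·t² − 248·t + 99 = 0  ⇒  m = 124² − 104·99 = 5080
m = 5080 > 0,  v_rel·d = 124 > 0  ⇒  inside

inside=yes margin=5080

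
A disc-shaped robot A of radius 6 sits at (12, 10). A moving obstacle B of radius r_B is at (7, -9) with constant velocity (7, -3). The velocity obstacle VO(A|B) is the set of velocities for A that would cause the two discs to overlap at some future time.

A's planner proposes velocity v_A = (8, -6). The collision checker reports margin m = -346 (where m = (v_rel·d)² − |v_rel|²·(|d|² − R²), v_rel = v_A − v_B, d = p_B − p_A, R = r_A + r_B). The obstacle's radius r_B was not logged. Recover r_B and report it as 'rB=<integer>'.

m = -346
d = (-5, -19);  v_rel = (1, -3),  |v_rel|² = 10
v_rel×d = (1)·(-19) − (-3)·(-5) = -34
since m = R²·10 − (-34)²:  R² = (1156 + -346) / 10 = 81
R = √81 = 9  ⇒  r_B = 9 − 6 = 3

rB=3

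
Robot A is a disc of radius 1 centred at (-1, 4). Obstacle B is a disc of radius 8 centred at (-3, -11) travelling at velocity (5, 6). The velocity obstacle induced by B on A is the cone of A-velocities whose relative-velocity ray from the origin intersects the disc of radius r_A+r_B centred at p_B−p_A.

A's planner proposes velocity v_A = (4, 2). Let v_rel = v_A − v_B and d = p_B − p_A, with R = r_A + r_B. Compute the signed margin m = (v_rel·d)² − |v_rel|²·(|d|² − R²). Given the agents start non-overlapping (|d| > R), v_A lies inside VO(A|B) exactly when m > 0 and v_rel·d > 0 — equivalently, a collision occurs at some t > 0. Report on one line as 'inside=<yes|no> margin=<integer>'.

d = (-2, -15),  |d|² = 229;  R = 1+8 = 9,  c = 229−9² = 148
v_rel = (-1, -4),  |v_rel|² = 17;  v_rel·d = (-1)·(-2) + (-4)·(-15) = 62
17·t² − 124·t + 148 = 0  ⇒  m = 62² − 17·148 = 1328
m = 1328 > 0,  v_rel·d = 62 > 0  ⇒  inside

inside=yes margin=1328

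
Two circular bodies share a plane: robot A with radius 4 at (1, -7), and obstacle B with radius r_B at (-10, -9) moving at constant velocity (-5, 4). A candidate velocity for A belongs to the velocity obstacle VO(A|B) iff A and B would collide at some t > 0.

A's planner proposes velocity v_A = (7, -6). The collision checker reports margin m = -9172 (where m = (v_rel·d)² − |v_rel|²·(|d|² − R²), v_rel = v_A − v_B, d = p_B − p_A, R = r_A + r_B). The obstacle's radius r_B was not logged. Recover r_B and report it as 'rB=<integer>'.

m = -9172
d = (-11, -2);  v_rel = (12, -10),  |v_rel|² = 244
v_rel×d = (12)·(-2) − (-10)·(-11) = -134
since m = R²·244 − (-134)²:  R² = (17956 + -9172) / 244 = 36
R = √36 = 6  ⇒  r_B = 6 − 4 = 2

rB=2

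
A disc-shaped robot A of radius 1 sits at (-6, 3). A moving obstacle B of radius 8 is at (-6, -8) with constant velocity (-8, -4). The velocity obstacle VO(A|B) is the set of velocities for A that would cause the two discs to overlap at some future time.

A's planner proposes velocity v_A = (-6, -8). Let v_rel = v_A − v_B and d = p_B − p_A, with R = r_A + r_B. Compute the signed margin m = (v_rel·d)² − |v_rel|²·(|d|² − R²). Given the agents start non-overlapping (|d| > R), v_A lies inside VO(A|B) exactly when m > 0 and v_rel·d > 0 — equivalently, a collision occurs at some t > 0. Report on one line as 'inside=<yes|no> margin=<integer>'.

d = (0, -11),  |d|² = 121;  R = 1+8 = 9,  c = 121−9² = 40
v_rel = (2, -4),  |v_rel|² = 20;  v_rel·d = (2)·(0) + (-4)·(-11) = 44
20·t² − 88·t + 40 = 0  ⇒  m = 44² − 20·40 = 1136
m = 1136 > 0,  v_rel·d = 44 > 0  ⇒  inside

inside=yes margin=1136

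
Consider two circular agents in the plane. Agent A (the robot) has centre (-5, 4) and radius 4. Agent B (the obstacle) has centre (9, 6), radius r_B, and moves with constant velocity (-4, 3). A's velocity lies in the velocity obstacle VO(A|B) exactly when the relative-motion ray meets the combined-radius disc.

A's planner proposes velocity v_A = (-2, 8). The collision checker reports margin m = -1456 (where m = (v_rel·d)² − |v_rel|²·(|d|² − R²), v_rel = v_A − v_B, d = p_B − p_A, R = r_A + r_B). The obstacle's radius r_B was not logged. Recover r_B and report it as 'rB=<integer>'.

m = -1456
d = (14, 2);  v_rel = (2, 5),  |v_rel|² = 29
v_rel×d = (2)·(2) − (5)·(14) = -66
since m = R²·29 − (-66)²:  R² = (4356 + -1456) / 29 = 100
R = √100 = 10  ⇒  r_B = 10 − 4 = 6

rB=6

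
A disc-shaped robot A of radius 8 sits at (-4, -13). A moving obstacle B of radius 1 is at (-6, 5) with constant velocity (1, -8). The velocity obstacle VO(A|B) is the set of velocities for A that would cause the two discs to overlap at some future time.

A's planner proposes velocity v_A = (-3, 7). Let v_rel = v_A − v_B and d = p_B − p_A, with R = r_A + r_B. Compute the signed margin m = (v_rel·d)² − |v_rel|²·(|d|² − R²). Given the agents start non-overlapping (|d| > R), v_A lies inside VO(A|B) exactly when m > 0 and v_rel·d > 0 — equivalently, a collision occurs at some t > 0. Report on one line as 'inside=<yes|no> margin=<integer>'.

d = (-2, 18),  |d|² = 328;  R = 8+1 = 9,  c = 328−9² = 247
v_rel = (-4, 15),  |v_rel|² = 241;  v_rel·d = (-4)·(-2) + (15)·(18) = 278
241·t² − 556·t + 247 = 0  ⇒  m = 278² − 241·247 = 17757
m = 17757 > 0,  v_rel·d = 278 > 0  ⇒  inside

inside=yes margin=17757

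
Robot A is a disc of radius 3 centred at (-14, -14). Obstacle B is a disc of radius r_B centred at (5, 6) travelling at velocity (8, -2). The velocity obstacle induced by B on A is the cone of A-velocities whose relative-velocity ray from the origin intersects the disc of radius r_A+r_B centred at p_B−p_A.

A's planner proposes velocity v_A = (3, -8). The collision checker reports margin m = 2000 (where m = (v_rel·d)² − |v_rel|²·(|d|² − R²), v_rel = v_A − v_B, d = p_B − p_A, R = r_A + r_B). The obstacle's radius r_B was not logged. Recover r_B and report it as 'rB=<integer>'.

m = 2000
d = (19, 20);  v_rel = (-5, -6),  |v_rel|² = 61
v_rel×d = (-5)·(20) − (-6)·(19) = 14
since m = R²·61 − 14²:  R² = (196 + 2000) / 61 = 36
R = √36 = 6  ⇒  r_B = 6 − 3 = 3

rB=3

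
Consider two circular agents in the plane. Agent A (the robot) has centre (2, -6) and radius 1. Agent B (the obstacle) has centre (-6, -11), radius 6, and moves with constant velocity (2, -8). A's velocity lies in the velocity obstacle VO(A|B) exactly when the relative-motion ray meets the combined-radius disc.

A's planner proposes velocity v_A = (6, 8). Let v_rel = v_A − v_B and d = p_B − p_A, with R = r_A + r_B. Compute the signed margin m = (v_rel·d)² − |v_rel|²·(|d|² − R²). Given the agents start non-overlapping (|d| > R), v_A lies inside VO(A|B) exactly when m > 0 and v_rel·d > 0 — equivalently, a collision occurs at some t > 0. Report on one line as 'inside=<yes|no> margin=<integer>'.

d = (-8, -5),  |d|² = 89;  R = 1+6 = 7,  c = 89−7² = 40
v_rel = (4, 16),  |v_rel|² = 272;  v_rel·d = (4)·(-8) + (16)·(-5) = -112
272·t² + 224·t + 40 = 0  ⇒  m = (-112)² − 272·40 = 1664
m = 1664 > 0,  v_rel·d = -112 < 0  ⇒  outside

inside=no margin=1664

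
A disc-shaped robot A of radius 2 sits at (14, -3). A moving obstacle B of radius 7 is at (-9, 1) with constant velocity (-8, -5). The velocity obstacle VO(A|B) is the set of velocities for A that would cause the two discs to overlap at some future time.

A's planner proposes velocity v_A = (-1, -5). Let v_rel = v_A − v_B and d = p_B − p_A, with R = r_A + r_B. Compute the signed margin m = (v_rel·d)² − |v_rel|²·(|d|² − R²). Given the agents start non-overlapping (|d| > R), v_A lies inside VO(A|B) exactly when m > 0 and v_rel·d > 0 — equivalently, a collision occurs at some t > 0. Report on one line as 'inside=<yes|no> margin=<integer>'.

d = (-23, 4),  |d|² = 545;  R = 2+7 = 9,  c = 545−9² = 464
v_rel = (7, 0),  |v_rel|² = 49;  v_rel·d = (7)·(-23) + (0)·(4) = -161
49·t² + 322·t + 464 = 0  ⇒  m = (-161)² − 49·464 = 3185
m = 3185 > 0,  v_rel·d = -161 < 0  ⇒  outside

inside=no margin=3185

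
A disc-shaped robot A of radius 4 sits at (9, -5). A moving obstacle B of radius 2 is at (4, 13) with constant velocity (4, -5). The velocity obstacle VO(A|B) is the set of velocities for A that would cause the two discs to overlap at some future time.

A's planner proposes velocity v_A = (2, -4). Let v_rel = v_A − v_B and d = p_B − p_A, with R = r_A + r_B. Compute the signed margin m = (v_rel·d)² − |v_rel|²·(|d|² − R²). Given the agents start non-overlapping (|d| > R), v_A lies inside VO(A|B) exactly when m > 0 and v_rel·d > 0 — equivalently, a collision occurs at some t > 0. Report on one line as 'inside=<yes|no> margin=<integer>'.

d = (-5, 18),  |d|² = 349;  R = 4+2 = 6,  c = 349−6² = 313
v_rel = (-2, 1),  |v_rel|² = 5;  v_rel·d = (-2)·(-5) + (1)·(18) = 28
5·t² − 56·t + 313 = 0  ⇒  m = 28² − 5·313 = -781
m = -781 < 0,  v_rel·d = 28 > 0  ⇒  outside

inside=no margin=-781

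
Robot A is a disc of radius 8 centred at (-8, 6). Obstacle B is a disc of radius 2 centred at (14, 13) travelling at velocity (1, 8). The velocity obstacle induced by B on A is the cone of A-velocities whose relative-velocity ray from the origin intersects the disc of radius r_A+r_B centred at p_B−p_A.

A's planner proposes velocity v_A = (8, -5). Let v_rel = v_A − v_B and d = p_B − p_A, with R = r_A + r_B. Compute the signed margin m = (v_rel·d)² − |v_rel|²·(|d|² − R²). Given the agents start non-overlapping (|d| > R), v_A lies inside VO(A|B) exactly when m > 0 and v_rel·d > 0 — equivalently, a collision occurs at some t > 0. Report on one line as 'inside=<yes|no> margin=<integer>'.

d = (22, 7),  |d|² = 533;  R = 8+2 = 10,  c = 533−10² = 433
v_rel = (7, -13),  |v_rel|² = 218;  v_rel·d = (7)·(22) + (-13)·(7) = 63
218·t² − 126·t + 433 = 0  ⇒  m = 63² − 218·433 = -90425
m = -90425 < 0,  v_rel·d = 63 > 0  ⇒  outside

inside=no margin=-90425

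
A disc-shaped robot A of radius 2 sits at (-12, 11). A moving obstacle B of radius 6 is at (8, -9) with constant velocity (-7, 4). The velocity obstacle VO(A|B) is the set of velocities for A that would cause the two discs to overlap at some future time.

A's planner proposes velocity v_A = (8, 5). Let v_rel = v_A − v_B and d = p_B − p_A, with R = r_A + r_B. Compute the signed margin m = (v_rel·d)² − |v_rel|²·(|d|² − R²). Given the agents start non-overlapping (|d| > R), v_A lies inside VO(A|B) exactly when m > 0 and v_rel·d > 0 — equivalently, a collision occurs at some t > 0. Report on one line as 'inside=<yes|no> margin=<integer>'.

d = (20, -20),  |d|² = 800;  R = 2+6 = 8,  c = 800−8² = 736
v_rel = (15, 1),  |v_rel|² = 226;  v_rel·d = (15)·(20) + (1)·(-20) = 280
226·t² − 560·t + 736 = 0  ⇒  m = 280² − 226·736 = -87936
m = -87936 < 0,  v_rel·d = 280 > 0  ⇒  outside

inside=no margin=-87936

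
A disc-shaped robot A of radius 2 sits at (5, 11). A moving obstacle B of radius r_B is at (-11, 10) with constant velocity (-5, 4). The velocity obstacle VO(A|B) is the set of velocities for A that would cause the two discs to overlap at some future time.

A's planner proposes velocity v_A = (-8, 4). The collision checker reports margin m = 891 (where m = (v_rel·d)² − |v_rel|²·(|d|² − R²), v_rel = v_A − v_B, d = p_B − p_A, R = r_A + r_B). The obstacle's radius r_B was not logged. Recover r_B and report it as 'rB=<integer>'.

m = 891
d = (-16, -1);  v_rel = (-3, 0),  |v_rel|² = 9
v_rel×d = (-3)·(-1) − (0)·(-16) = 3
since m = R²·9 − 3²:  R² = (9 + 891) / 9 = 100
R = √100 = 10  ⇒  r_B = 10 − 2 = 8

rB=8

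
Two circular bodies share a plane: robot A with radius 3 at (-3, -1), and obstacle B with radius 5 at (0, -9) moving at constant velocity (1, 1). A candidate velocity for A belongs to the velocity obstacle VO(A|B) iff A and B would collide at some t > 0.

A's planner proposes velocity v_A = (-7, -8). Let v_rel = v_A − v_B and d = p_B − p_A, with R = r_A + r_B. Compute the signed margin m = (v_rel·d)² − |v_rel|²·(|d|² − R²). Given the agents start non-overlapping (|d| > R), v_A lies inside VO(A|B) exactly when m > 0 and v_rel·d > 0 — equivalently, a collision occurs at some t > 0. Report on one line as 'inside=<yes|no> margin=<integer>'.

d = (3, -8),  |d|² = 73;  R = 3+5 = 8,  c = 73−8² = 9
v_rel = (-8, -9),  |v_rel|² = 145;  v_rel·d = (-8)·(3) + (-9)·(-8) = 48
145·t² − 96·t + 9 = 0  ⇒  m = 48² − 145·9 = 999
m = 999 > 0,  v_rel·d = 48 > 0  ⇒  inside

inside=yes margin=999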